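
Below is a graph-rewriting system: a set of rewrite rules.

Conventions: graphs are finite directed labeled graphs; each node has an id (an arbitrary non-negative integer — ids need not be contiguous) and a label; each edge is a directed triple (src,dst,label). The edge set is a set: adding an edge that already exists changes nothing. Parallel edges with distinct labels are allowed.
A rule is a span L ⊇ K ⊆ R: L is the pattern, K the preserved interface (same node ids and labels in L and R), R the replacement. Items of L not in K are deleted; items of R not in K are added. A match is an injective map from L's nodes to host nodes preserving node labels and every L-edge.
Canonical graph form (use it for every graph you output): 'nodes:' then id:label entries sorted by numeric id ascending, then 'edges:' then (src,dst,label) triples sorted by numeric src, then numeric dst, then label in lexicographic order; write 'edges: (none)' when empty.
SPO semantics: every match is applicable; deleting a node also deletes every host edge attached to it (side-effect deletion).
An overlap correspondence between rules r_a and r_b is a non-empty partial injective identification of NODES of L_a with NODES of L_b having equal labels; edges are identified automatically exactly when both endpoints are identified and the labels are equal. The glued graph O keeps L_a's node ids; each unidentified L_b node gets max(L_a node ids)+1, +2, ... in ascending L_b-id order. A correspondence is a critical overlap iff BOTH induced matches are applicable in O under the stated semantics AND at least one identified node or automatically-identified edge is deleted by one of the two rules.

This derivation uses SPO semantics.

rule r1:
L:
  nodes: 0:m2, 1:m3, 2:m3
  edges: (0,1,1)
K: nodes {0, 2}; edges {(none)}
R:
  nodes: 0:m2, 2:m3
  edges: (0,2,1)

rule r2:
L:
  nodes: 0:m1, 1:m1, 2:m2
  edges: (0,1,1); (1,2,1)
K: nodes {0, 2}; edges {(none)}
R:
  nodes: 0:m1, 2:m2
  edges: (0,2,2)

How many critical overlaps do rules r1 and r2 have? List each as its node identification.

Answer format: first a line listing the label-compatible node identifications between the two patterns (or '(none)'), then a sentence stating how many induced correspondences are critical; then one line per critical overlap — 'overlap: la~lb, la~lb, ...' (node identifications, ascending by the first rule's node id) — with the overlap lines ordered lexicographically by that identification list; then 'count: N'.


label-compatible node identifications between L(r1) and L(r2): 0~2
0 of the induced correspondences are critical overlaps of r1 and r2.
count: 0


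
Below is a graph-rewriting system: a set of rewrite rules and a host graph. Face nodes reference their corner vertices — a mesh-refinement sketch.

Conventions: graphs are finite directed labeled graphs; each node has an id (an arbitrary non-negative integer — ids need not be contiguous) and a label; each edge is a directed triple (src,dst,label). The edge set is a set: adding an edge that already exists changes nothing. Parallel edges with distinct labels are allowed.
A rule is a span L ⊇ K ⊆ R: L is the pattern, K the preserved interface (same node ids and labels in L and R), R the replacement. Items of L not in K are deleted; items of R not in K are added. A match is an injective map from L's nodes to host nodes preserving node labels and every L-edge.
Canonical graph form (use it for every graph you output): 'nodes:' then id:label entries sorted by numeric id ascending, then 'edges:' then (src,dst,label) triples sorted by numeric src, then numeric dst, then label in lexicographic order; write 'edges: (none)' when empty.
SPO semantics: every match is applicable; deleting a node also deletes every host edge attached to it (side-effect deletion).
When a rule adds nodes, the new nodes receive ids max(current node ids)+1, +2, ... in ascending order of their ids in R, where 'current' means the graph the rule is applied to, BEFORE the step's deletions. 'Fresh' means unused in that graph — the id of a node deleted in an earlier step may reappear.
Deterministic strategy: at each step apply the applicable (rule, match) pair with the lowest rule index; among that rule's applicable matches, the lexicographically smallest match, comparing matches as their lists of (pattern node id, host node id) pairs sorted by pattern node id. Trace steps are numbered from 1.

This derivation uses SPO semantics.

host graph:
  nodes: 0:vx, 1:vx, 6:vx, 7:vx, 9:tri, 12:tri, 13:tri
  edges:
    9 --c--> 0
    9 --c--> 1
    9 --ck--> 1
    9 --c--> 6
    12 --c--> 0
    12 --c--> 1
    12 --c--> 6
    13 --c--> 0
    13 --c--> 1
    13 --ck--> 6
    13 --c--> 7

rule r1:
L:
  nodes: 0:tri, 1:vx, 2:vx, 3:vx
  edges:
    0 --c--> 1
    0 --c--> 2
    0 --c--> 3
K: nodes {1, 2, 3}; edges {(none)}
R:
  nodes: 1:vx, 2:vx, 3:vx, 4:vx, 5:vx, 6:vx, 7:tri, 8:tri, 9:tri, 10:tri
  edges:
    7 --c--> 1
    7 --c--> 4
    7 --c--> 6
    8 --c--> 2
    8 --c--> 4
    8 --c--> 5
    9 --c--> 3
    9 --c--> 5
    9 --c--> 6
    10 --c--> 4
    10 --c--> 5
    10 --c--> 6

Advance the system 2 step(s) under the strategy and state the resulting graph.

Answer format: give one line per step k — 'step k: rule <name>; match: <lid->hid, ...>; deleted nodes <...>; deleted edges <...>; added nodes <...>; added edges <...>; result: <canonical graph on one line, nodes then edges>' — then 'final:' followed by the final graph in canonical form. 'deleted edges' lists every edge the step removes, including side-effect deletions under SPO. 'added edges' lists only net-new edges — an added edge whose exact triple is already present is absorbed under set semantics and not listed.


step 1: rule r1; match: 0->9, 1->0, 2->1, 3->6; deleted nodes 9; deleted edges (9,0,c); (9,1,c); (9,1,ck); (9,6,c); added nodes 14, 15, 16, 17, 18, 19, 20; added edges (17,0,c); (17,14,c); (17,16,c); (18,1,c); (18,14,c); (18,15,c); (19,6,c); (19,15,c); (19,16,c); (20,14,c); (20,15,c); (20,16,c); result: nodes: 0:vx, 1:vx, 6:vx, 7:vx, 12:tri, 13:tri, 14:vx, 15:vx, 16:vx, 17:tri, 18:tri, 19:tri, 20:tri edges: (12,0,c); (12,1,c); (12,6,c); (13,0,c); (13,1,c); (13,6,ck); (13,7,c); (17,0,c); (17,14,c); (17,16,c); (18,1,c); (18,14,c); (18,15,c); (19,6,c); (19,15,c); (19,16,c); (20,14,c); (20,15,c); (20,16,c)
step 2: rule r1; match: 0->12, 1->0, 2->1, 3->6; deleted nodes 12; deleted edges (12,0,c); (12,1,c); (12,6,c); added nodes 21, 22, 23, 24, 25, 26, 27; added edges (24,0,c); (24,21,c); (24,23,c); (25,1,c); (25,21,c); (25,22,c); (26,6,c); (26,22,c); (26,23,c); (27,21,c); (27,22,c); (27,23,c); result: nodes: 0:vx, 1:vx, 6:vx, 7:vx, 13:tri, 14:vx, 15:vx, 16:vx, 17:tri, 18:tri, 19:tri, 20:tri, 21:vx, 22:vx, 23:vx, 24:tri, 25:tri, 26:tri, 27:tri edges: (13,0,c); (13,1,c); (13,6,ck); (13,7,c); (17,0,c); (17,14,c); (17,16,c); (18,1,c); (18,14,c); (18,15,c); (19,6,c); (19,15,c); (19,16,c); (20,14,c); (20,15,c); (20,16,c); (24,0,c); (24,21,c); (24,23,c); (25,1,c); (25,21,c); (25,22,c); (26,6,c); (26,22,c); (26,23,c); (27,21,c); (27,22,c); (27,23,c)
final:
nodes: 0:vx, 1:vx, 6:vx, 7:vx, 13:tri, 14:vx, 15:vx, 16:vx, 17:tri, 18:tri, 19:tri, 20:tri, 21:vx, 22:vx, 23:vx, 24:tri, 25:tri, 26:tri, 27:tri
edges: (13,0,c); (13,1,c); (13,6,ck); (13,7,c); (17,0,c); (17,14,c); (17,16,c); (18,1,c); (18,14,c); (18,15,c); (19,6,c); (19,15,c); (19,16,c); (20,14,c); (20,15,c); (20,16,c); (24,0,c); (24,21,c); (24,23,c); (25,1,c); (25,21,c); (25,22,c); (26,6,c); (26,22,c); (26,23,c); (27,21,c); (27,22,c); (27,23,c)


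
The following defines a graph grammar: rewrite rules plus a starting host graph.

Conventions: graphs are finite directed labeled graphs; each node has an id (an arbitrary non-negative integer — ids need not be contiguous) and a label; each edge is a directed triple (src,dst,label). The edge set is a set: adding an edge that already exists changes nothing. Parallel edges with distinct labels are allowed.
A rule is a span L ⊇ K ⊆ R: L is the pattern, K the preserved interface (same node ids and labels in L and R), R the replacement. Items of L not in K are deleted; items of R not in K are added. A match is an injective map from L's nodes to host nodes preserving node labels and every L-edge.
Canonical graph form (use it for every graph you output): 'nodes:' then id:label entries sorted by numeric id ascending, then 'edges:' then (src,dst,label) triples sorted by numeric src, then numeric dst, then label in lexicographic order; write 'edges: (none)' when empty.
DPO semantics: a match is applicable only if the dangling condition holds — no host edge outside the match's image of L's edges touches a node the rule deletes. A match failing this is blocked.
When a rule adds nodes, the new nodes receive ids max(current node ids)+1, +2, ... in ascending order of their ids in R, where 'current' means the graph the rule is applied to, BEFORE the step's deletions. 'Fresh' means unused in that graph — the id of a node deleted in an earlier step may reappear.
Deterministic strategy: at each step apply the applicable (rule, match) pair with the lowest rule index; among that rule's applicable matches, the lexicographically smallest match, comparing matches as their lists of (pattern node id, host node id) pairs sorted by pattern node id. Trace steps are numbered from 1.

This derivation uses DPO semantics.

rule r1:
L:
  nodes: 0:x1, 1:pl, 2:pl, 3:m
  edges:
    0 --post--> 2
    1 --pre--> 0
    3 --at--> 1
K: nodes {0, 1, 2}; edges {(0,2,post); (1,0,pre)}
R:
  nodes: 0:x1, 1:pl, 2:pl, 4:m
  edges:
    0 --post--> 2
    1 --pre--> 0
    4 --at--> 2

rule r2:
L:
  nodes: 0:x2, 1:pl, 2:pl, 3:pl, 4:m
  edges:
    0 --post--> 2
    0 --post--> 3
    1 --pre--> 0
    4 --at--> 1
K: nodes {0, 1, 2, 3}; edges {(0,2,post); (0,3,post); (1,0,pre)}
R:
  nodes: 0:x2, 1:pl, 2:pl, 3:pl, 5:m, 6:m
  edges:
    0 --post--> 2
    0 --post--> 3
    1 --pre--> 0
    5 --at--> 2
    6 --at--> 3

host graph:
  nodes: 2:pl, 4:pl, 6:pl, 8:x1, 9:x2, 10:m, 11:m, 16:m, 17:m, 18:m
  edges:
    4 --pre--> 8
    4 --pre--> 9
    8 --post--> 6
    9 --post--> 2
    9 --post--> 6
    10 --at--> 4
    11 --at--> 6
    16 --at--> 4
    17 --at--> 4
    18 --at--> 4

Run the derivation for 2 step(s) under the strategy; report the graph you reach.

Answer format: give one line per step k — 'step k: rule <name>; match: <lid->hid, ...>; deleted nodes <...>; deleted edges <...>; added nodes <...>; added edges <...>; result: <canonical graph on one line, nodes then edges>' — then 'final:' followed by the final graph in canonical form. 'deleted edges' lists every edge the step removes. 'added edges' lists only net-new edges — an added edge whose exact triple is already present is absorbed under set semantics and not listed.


step 1: rule r1; match: 0->8, 1->4, 2->6, 3->10; deleted nodes 10; deleted edges (10,4,at); added nodes 19; added edges (19,6,at); result: nodes: 2:pl, 4:pl, 6:pl, 8:x1, 9:x2, 11:m, 16:m, 17:m, 18:m, 19:m edges: (4,8,pre); (4,9,pre); (8,6,post); (9,2,post); (9,6,post); (11,6,at); (16,4,at); (17,4,at); (18,4,at); (19,6,at)
step 2: rule r1; match: 0->8, 1->4, 2->6, 3->16; deleted nodes 16; deleted edges (16,4,at); added nodes 20; added edges (20,6,at); result: nodes: 2:pl, 4:pl, 6:pl, 8:x1, 9:x2, 11:m, 17:m, 18:m, 19:m, 20:m edges: (4,8,pre); (4,9,pre); (8,6,post); (9,2,post); (9,6,post); (11,6,at); (17,4,at); (18,4,at); (19,6,at); (20,6,at)
final:
nodes: 2:pl, 4:pl, 6:pl, 8:x1, 9:x2, 11:m, 17:m, 18:m, 19:m, 20:m
edges: (4,8,pre); (4,9,pre); (8,6,post); (9,2,post); (9,6,post); (11,6,at); (17,4,at); (18,4,at); (19,6,at); (20,6,at)


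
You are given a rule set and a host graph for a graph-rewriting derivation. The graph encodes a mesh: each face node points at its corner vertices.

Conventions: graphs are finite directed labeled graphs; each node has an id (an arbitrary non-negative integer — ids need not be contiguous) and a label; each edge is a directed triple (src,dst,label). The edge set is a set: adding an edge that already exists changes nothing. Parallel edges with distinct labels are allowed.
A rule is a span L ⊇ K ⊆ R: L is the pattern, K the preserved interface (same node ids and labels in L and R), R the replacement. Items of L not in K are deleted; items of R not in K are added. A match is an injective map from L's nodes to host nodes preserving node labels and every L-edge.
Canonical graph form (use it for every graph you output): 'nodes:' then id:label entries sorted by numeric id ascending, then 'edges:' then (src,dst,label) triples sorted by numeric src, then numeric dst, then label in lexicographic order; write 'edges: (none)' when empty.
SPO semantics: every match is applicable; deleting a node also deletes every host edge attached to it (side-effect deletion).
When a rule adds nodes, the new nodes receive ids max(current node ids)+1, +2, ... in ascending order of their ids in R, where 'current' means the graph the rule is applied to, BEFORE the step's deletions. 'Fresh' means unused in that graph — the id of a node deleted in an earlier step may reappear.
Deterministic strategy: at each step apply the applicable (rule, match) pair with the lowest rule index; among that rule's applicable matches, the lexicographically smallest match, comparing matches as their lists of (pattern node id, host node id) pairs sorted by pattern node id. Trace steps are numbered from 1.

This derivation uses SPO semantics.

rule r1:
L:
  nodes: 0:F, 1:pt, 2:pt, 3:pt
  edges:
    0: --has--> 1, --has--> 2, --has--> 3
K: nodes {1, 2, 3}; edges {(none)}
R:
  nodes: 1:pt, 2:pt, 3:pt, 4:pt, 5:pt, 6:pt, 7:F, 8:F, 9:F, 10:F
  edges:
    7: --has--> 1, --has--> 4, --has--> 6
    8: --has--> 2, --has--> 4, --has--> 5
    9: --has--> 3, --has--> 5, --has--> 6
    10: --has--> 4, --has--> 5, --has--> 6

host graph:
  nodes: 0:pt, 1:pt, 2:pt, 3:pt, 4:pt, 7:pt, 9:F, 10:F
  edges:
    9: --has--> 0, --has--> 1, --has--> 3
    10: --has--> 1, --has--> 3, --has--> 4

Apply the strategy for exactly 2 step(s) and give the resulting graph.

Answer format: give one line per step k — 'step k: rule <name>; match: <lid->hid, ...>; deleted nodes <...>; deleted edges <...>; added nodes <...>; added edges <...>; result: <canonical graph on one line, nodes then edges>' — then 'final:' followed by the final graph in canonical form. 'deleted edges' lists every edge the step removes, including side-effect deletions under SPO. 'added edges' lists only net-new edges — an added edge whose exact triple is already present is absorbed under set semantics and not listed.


step 1: rule r1; match: 0->9, 1->0, 2->1, 3->3; deleted nodes 9; deleted edges (9,0,has); (9,1,has); (9,3,has); added nodes 11, 12, 13, 14, 15, 16, 17; added edges (14,0,has); (14,11,has); (14,13,has); (15,1,has); (15,11,has); (15,12,has); (16,3,has); (16,12,has); (16,13,has); (17,11,has); (17,12,has); (17,13,has); result: nodes: 0:pt, 1:pt, 2:pt, 3:pt, 4:pt, 7:pt, 10:F, 11:pt, 12:pt, 13:pt, 14:F, 15:F, 16:F, 17:F edges: (10,1,has); (10,3,has); (10,4,has); (14,0,has); (14,11,has); (14,13,has); (15,1,has); (15,11,has); (15,12,has); (16,3,has); (16,12,has); (16,13,has); (17,11,has); (17,12,has); (17,13,has)
step 2: rule r1; match: 0->10, 1->1, 2->3, 3->4; deleted nodes 10; deleted edges (10,1,has); (10,3,has); (10,4,has); added nodes 18, 19, 20, 21, 22, 23, 24; added edges (21,1,has); (21,18,has); (21,20,has); (22,3,has); (22,18,has); (22,19,has); (23,4,has); (23,19,has); (23,20,has); (24,18,has); (24,19,has); (24,20,has); result: nodes: 0:pt, 1:pt, 2:pt, 3:pt, 4:pt, 7:pt, 11:pt, 12:pt, 13:pt, 14:F, 15:F, 16:F, 17:F, 18:pt, 19:pt, 20:pt, 21:F, 22:F, 23:F, 24:F edges: (14,0,has); (14,11,has); (14,13,has); (15,1,has); (15,11,has); (15,12,has); (16,3,has); (16,12,has); (16,13,has); (17,11,has); (17,12,has); (17,13,has); (21,1,has); (21,18,has); (21,20,has); (22,3,has); (22,18,has); (22,19,has); (23,4,has); (23,19,has); (23,20,has); (24,18,has); (24,19,has); (24,20,has)
final:
nodes: 0:pt, 1:pt, 2:pt, 3:pt, 4:pt, 7:pt, 11:pt, 12:pt, 13:pt, 14:F, 15:F, 16:F, 17:F, 18:pt, 19:pt, 20:pt, 21:F, 22:F, 23:F, 24:F
edges: (14,0,has); (14,11,has); (14,13,has); (15,1,has); (15,11,has); (15,12,has); (16,3,has); (16,12,has); (16,13,has); (17,11,has); (17,12,has); (17,13,has); (21,1,has); (21,18,has); (21,20,has); (22,3,has); (22,18,has); (22,19,has); (23,4,has); (23,19,has); (23,20,has); (24,18,has); (24,19,has); (24,20,has)


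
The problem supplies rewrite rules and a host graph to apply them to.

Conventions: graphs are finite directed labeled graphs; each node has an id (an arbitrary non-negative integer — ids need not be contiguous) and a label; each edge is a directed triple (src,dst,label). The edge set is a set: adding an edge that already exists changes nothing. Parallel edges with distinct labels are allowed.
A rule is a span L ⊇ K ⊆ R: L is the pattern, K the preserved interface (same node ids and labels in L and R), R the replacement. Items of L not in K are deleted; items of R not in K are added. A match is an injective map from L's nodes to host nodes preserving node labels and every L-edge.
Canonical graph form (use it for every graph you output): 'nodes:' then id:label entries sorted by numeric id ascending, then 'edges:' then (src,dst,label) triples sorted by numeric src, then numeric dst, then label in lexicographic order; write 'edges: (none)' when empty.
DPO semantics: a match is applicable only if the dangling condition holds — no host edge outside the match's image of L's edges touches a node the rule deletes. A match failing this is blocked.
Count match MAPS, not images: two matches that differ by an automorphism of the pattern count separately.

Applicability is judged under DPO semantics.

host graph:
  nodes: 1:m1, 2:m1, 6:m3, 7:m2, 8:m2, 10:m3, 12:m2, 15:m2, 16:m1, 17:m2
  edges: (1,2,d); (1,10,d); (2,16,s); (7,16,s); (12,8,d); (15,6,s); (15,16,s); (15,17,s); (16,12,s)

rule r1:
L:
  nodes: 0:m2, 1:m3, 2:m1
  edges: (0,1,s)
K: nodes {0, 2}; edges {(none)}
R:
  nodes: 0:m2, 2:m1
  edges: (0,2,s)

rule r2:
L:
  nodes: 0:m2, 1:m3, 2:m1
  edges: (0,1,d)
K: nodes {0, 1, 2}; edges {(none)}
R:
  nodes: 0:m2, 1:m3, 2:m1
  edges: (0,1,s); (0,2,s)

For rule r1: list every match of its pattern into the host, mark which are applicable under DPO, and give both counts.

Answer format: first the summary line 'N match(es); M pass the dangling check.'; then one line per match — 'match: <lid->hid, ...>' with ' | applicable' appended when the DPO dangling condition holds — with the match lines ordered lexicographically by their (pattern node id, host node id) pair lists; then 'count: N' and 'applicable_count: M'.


3 match(es); 3 pass the dangling check.
match: 0->15, 1->6, 2->1 | applicable
match: 0->15, 1->6, 2->2 | applicable
match: 0->15, 1->6, 2->16 | applicable
count: 3
applicable_count: 3


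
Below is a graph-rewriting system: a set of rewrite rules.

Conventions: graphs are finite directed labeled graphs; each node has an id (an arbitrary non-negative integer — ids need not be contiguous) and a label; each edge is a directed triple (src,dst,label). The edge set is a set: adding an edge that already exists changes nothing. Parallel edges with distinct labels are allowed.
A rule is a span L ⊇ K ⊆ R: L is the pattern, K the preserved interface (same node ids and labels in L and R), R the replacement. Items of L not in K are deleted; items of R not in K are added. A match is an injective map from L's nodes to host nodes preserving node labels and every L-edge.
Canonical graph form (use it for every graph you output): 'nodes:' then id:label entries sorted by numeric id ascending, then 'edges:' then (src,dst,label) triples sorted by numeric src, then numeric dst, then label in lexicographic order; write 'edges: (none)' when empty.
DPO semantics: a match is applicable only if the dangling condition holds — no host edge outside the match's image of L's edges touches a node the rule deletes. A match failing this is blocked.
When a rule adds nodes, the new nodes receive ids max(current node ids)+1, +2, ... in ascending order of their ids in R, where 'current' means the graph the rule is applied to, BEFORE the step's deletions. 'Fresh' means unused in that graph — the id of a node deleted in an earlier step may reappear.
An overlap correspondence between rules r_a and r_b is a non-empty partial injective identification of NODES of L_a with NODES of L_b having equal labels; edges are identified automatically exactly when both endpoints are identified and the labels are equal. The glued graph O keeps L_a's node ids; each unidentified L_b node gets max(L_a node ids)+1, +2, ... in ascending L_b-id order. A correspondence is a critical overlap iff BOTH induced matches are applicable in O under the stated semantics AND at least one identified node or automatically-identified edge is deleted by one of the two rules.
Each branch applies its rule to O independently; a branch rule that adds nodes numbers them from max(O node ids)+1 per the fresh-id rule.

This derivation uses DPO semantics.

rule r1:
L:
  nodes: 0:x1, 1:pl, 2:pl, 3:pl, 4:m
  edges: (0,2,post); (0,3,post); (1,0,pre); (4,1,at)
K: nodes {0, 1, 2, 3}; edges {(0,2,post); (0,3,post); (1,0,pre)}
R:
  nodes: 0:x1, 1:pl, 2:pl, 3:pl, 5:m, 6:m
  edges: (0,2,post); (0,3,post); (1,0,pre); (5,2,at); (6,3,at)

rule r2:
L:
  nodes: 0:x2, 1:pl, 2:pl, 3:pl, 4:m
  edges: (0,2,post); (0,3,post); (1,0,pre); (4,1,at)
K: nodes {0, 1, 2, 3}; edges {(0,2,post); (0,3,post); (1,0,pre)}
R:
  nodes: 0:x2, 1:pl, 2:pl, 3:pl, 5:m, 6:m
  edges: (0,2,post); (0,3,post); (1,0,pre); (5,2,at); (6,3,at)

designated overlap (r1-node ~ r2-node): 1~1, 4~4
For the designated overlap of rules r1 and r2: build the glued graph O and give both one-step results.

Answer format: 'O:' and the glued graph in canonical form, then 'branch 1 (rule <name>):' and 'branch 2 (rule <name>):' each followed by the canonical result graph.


O:
nodes: 0:x1, 1:pl, 2:pl, 3:pl, 4:m, 5:x2, 6:pl, 7:pl
edges: (0,2,post); (0,3,post); (1,0,pre); (1,5,pre); (4,1,at); (5,6,post); (5,7,post)
branch 1 (rule r1):
nodes: 0:x1, 1:pl, 2:pl, 3:pl, 5:x2, 6:pl, 7:pl, 8:m, 9:m
edges: (0,2,post); (0,3,post); (1,0,pre); (1,5,pre); (5,6,post); (5,7,post); (8,2,at); (9,3,at)
branch 2 (rule r2):
nodes: 0:x1, 1:pl, 2:pl, 3:pl, 5:x2, 6:pl, 7:pl, 8:m, 9:m
edges: (0,2,post); (0,3,post); (1,0,pre); (1,5,pre); (5,6,post); (5,7,post); (8,6,at); (9,7,at)


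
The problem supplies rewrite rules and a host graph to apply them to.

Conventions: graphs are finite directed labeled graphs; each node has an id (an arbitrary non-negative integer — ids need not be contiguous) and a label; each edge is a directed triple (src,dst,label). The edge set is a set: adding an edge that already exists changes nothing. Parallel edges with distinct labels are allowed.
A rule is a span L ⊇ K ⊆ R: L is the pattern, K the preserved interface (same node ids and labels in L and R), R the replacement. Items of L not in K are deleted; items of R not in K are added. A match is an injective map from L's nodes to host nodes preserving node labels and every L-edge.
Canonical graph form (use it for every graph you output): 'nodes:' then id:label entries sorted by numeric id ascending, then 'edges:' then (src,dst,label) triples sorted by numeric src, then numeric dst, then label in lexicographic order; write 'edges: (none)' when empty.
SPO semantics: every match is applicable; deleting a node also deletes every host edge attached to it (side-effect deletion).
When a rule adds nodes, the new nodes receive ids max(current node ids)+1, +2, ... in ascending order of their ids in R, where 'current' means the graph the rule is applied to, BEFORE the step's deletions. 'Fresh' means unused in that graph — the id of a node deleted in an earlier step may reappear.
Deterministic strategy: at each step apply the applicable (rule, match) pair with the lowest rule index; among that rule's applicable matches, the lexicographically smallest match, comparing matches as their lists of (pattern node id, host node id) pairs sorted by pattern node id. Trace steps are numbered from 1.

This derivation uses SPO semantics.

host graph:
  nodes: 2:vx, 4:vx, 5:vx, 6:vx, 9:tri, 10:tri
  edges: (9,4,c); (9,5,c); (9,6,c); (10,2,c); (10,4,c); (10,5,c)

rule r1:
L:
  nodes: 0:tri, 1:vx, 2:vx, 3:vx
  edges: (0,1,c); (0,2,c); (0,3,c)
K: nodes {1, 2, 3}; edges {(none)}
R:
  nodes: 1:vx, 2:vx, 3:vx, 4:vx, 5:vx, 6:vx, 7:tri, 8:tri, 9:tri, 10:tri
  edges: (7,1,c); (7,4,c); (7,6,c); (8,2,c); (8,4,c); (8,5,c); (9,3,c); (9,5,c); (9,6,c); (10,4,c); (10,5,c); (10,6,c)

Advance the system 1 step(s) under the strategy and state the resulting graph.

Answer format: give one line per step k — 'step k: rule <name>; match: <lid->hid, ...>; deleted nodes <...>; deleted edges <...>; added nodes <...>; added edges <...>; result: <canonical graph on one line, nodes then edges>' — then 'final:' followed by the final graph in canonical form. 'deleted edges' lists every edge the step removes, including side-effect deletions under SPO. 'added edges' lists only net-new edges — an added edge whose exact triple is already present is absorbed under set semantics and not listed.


step 1: rule r1; match: 0->9, 1->4, 2->5, 3->6; deleted nodes 9; deleted edges (9,4,c); (9,5,c); (9,6,c); added nodes 11, 12, 13, 14, 15, 16, 17; added edges (14,4,c); (14,11,c); (14,13,c); (15,5,c); (15,11,c); (15,12,c); (16,6,c); (16,12,c); (16,13,c); (17,11,c); (17,12,c); (17,13,c); result: nodes: 2:vx, 4:vx, 5:vx, 6:vx, 10:tri, 11:vx, 12:vx, 13:vx, 14:tri, 15:tri, 16:tri, 17:tri edges: (10,2,c); (10,4,c); (10,5,c); (14,4,c); (14,11,c); (14,13,c); (15,5,c); (15,11,c); (15,12,c); (16,6,c); (16,12,c); (16,13,c); (17,11,c); (17,12,c); (17,13,c)
final:
nodes: 2:vx, 4:vx, 5:vx, 6:vx, 10:tri, 11:vx, 12:vx, 13:vx, 14:tri, 15:tri, 16:tri, 17:tri
edges: (10,2,c); (10,4,c); (10,5,c); (14,4,c); (14,11,c); (14,13,c); (15,5,c); (15,11,c); (15,12,c); (16,6,c); (16,12,c); (16,13,c); (17,11,c); (17,12,c); (17,13,c)


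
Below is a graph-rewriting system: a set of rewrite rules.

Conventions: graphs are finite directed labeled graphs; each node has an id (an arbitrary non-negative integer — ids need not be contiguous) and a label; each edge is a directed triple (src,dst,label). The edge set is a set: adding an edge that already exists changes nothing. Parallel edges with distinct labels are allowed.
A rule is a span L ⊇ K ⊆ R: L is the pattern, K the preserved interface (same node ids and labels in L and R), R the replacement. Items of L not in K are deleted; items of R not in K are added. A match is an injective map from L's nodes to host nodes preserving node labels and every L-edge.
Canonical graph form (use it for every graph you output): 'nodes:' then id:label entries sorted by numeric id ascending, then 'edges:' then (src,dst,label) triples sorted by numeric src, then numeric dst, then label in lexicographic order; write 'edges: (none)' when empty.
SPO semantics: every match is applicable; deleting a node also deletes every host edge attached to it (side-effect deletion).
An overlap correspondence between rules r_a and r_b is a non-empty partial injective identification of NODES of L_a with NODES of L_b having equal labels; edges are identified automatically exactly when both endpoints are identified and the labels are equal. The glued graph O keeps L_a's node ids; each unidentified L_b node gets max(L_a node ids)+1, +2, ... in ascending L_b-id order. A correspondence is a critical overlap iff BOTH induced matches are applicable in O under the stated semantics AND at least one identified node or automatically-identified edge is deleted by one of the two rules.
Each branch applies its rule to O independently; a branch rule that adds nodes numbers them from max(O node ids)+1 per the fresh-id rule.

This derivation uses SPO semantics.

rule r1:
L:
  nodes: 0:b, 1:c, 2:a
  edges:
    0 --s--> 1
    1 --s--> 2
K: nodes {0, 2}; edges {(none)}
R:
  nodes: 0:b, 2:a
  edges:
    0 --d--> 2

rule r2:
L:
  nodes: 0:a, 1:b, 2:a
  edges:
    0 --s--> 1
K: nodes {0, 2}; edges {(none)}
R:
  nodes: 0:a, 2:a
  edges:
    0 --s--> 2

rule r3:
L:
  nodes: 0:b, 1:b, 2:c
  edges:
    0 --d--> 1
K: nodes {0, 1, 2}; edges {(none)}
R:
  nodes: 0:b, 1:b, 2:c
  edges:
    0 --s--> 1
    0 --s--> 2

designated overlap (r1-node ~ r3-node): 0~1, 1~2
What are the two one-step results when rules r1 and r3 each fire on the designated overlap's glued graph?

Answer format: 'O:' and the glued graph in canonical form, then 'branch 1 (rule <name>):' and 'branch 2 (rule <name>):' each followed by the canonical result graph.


O:
nodes: 0:b, 1:c, 2:a, 3:b
edges: (0,1,s); (1,2,s); (3,0,d)
branch 1 (rule r1):
nodes: 0:b, 2:a, 3:b
edges: (0,2,d); (3,0,d)
branch 2 (rule r3):
nodes: 0:b, 1:c, 2:a, 3:b
edges: (0,1,s); (1,2,s); (3,0,s); (3,1,s)


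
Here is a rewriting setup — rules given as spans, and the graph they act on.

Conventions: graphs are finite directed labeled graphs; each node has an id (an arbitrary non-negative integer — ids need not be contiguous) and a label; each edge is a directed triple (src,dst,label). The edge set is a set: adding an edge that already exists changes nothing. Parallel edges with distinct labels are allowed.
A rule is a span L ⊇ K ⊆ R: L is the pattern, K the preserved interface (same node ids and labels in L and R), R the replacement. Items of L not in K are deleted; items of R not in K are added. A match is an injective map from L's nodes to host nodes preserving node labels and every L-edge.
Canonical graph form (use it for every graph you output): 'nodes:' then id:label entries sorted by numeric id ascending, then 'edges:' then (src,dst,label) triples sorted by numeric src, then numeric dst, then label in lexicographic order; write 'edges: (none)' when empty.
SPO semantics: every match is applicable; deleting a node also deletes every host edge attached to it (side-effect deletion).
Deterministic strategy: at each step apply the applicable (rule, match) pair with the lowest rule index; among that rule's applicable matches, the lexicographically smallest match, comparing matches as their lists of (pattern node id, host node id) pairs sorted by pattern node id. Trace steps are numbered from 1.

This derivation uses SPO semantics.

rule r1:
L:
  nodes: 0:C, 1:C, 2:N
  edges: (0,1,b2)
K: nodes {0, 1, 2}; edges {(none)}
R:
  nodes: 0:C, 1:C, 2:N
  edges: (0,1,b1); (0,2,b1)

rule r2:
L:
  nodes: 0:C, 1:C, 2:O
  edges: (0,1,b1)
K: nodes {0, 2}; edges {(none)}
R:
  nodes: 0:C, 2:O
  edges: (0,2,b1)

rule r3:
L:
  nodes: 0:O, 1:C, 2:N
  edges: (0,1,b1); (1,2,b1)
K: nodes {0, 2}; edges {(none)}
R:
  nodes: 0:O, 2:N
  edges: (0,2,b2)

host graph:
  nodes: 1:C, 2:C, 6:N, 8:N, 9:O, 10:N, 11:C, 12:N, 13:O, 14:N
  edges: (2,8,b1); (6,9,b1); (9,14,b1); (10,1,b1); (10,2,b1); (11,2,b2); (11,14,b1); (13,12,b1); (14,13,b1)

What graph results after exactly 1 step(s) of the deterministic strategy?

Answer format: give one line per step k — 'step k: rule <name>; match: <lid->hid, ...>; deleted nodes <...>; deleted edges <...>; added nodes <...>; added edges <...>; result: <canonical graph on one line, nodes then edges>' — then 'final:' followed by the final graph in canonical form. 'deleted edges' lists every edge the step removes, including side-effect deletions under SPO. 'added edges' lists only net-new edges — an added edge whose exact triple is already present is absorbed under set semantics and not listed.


step 1: rule r1; match: 0->11, 1->2, 2->6; deleted nodes (none); deleted edges (11,2,b2); added nodes (none); added edges (11,2,b1); (11,6,b1); result: nodes: 1:C, 2:C, 6:N, 8:N, 9:O, 10:N, 11:C, 12:N, 13:O, 14:N edges: (2,8,b1); (6,9,b1); (9,14,b1); (10,1,b1); (10,2,b1); (11,2,b1); (11,6,b1); (11,14,b1); (13,12,b1); (14,13,b1)
final:
nodes: 1:C, 2:C, 6:N, 8:N, 9:O, 10:N, 11:C, 12:N, 13:O, 14:N
edges: (2,8,b1); (6,9,b1); (9,14,b1); (10,1,b1); (10,2,b1); (11,2,b1); (11,6,b1); (11,14,b1); (13,12,b1); (14,13,b1)


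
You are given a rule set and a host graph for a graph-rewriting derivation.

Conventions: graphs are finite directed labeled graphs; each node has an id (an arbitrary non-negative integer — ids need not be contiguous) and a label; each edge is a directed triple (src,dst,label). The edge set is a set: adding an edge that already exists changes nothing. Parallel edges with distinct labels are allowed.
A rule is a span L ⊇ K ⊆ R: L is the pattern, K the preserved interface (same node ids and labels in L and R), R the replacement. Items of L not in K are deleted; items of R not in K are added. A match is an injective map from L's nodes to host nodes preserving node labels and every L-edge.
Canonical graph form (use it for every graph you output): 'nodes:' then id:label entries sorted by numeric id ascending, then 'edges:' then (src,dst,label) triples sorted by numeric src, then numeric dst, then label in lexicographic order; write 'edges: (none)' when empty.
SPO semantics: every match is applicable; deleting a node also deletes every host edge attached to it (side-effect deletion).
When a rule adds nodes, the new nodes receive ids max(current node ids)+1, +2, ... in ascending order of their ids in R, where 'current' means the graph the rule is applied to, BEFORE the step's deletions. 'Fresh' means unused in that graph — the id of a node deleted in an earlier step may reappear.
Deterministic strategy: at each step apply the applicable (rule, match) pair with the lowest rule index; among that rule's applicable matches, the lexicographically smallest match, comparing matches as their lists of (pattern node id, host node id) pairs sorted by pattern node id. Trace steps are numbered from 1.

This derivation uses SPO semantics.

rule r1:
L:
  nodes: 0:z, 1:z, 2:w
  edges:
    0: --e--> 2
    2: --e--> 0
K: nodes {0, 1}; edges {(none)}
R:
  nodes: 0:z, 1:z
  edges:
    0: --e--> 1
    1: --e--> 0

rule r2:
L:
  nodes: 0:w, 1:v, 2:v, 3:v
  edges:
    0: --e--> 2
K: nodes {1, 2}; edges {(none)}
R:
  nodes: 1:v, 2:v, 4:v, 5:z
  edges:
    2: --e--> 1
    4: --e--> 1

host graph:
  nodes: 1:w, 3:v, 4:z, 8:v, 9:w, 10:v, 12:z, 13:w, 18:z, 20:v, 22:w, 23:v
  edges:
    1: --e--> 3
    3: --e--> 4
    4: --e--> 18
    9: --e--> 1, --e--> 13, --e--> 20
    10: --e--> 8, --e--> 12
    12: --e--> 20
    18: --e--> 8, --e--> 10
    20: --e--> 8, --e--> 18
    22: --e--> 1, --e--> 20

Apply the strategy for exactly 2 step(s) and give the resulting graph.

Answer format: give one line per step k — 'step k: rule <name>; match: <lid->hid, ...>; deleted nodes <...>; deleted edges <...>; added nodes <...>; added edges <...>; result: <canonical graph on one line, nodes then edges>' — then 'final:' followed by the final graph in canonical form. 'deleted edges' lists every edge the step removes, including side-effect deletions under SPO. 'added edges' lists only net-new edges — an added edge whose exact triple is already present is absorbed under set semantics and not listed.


step 1: rule r2; match: 0->1, 1->8, 2->3, 3->10; deleted nodes 1, 10; deleted edges (1,3,e); (9,1,e); (10,8,e); (10,12,e); (18,10,e); (22,1,e); added nodes 24, 25; added edges (3,8,e); (24,8,e); result: nodes: 3:v, 4:z, 8:v, 9:w, 12:z, 13:w, 18:z, 20:v, 22:w, 23:v, 24:v, 25:z edges: (3,4,e); (3,8,e); (4,18,e); (9,13,e); (9,20,e); (12,20,e); (18,8,e); (20,8,e); (20,18,e); (22,20,e); (24,8,e)
step 2: rule r2; match: 0->9, 1->3, 2->20, 3->8; deleted nodes 8, 9; deleted edges (3,8,e); (9,13,e); (9,20,e); (18,8,e); (20,8,e); (24,8,e); added nodes 26, 27; added edges (20,3,e); (26,3,e); result: nodes: 3:v, 4:z, 12:z, 13:w, 18:z, 20:v, 22:w, 23:v, 24:v, 25:z, 26:v, 27:z edges: (3,4,e); (4,18,e); (12,20,e); (20,3,e); (20,18,e); (22,20,e); (26,3,e)
final:
nodes: 3:v, 4:z, 12:z, 13:w, 18:z, 20:v, 22:w, 23:v, 24:v, 25:z, 26:v, 27:z
edges: (3,4,e); (4,18,e); (12,20,e); (20,3,e); (20,18,e); (22,20,e); (26,3,e)


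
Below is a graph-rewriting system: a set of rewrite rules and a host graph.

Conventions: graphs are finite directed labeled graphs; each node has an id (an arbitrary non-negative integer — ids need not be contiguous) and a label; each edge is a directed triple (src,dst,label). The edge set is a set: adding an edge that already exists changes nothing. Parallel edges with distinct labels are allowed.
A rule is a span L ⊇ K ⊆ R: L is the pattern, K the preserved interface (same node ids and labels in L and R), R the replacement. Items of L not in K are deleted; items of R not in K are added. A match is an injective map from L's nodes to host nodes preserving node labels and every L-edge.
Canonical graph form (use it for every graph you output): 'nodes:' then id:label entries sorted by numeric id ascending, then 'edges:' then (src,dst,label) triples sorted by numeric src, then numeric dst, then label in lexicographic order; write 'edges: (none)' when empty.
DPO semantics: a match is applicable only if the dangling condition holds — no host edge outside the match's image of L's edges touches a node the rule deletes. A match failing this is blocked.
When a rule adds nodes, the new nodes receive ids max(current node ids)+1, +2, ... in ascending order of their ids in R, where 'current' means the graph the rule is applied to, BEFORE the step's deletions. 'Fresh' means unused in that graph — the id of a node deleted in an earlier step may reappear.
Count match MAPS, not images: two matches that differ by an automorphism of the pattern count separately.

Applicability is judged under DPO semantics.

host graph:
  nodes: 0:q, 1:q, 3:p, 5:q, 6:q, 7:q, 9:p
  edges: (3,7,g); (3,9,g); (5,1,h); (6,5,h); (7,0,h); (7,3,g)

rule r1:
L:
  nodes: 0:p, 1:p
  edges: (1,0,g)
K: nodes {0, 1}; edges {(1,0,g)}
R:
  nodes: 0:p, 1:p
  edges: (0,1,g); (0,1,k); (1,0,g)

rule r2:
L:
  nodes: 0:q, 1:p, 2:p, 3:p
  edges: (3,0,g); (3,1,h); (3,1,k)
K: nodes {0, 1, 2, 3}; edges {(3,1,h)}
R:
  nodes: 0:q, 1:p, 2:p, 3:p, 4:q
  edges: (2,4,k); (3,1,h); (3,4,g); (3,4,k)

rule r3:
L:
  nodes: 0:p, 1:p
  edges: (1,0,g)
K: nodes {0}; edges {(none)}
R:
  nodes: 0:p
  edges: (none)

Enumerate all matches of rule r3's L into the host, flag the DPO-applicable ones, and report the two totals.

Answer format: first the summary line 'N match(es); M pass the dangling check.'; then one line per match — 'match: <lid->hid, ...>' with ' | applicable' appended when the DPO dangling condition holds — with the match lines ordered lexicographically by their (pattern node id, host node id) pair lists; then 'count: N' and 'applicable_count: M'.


1 match(es); 0 pass the dangling check.
match: 0->9, 1->3
count: 1
applicable_count: 0


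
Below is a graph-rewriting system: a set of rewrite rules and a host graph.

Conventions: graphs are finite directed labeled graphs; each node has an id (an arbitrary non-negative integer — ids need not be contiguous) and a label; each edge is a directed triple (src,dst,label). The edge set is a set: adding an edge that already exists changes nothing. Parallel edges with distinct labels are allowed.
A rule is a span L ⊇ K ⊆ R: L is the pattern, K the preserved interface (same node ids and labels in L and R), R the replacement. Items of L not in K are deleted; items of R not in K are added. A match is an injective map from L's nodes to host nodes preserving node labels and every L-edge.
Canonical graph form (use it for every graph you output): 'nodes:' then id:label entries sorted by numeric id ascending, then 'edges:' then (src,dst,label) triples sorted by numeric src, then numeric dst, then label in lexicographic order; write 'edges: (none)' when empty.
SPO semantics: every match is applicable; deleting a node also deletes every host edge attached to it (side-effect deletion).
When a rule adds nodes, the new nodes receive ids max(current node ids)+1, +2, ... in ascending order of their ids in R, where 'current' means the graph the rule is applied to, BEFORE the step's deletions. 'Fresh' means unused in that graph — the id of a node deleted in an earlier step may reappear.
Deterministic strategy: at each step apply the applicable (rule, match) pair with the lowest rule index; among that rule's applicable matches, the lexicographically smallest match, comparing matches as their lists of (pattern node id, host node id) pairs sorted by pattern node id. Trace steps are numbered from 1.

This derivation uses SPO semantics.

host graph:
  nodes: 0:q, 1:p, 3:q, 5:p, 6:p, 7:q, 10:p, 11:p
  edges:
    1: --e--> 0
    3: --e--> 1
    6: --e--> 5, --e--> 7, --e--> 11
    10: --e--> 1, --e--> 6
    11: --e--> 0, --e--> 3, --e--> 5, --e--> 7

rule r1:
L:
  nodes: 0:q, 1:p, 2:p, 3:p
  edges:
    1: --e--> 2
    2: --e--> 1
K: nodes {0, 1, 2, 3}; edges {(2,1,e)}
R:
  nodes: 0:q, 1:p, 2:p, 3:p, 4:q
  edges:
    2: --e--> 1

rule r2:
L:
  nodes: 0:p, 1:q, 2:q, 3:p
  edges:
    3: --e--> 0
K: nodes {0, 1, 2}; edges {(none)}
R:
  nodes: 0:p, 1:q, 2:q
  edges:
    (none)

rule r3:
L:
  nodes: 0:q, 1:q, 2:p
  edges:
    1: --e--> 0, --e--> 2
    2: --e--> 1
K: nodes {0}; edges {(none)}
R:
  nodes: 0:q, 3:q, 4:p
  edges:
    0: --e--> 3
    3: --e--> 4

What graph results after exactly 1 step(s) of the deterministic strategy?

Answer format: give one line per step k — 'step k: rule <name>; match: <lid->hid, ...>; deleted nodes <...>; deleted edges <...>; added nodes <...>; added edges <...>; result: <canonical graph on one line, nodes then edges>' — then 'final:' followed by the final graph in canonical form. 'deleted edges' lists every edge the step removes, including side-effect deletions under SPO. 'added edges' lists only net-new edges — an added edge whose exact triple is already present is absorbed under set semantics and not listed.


step 1: rule r2; match: 0->1, 1->0, 2->3, 3->10; deleted nodes 10; deleted edges (10,1,e); (10,6,e); added nodes (none); added edges (none); result: nodes: 0:q, 1:p, 3:q, 5:p, 6:p, 7:q, 11:p edges: (1,0,e); (3,1,e); (6,5,e); (6,7,e); (6,11,e); (11,0,e); (11,3,e); (11,5,e); (11,7,e)
final:
nodes: 0:q, 1:p, 3:q, 5:p, 6:p, 7:q, 11:p
edges: (1,0,e); (3,1,e); (6,5,e); (6,7,e); (6,11,e); (11,0,e); (11,3,e); (11,5,e); (11,7,e)
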